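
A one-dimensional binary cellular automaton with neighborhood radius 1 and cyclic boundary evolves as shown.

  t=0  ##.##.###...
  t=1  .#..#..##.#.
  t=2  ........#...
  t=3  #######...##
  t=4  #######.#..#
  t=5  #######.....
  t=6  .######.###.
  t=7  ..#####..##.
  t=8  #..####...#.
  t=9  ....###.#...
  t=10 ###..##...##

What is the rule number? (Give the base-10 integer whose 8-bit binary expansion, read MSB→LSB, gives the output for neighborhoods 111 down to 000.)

  ###|#  b7=1 t=0,i=7
  ##.|#  b6=1 t=0,i=1
  #.#|.  b5=0 t=0,i=2
  #..|.  b4=0 t=0,i=9
  .##|.  b3=0 t=0,i=0
  .#.|.  b2=0 t=1,i=1
  ..#|.  b1=0 t=0,i=11
  ...|#  b0=1 t=0,i=10
  bits 11000001 = 193

193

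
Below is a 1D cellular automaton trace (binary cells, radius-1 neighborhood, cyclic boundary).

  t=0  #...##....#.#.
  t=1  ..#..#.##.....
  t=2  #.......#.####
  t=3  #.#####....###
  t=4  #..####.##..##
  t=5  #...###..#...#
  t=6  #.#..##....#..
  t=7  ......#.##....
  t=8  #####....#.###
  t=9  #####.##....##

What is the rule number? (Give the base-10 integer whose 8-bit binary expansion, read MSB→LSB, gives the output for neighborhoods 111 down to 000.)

  ###|#  b7=1 t=2,i=11
  ##.|#  b6=1 t=0,i=5
  #.#|.  b5=0 t=0,i=11
  #..|.  b4=0 t=0,i=1
  .##|.  b3=0 t=0,i=4
  .#.|.  b2=0 t=0,i=0
  ..#|.  b1=0 t=0,i=3
  ...|#  b0=1 t=0,i=2
  bits 11000001 = 193

193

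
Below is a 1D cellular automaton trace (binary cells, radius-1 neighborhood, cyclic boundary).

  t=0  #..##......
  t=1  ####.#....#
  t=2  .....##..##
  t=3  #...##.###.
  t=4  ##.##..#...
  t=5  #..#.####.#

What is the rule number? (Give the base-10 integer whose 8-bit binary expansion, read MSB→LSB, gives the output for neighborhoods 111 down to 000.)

30

  [7] ### => .  t=1,i=0
  [6] ##. => .  t=0,i=4
  [5] #.# => .  t=1,i=4
  [4] #.. => #  t=0,i=1
  [3] .## => #  t=0,i=3
  [2] .#. => #  t=0,i=0
  [1] ..# => #  t=0,i=2
  [0] ... => .  t=0,i=6
  bits 00011110 = 30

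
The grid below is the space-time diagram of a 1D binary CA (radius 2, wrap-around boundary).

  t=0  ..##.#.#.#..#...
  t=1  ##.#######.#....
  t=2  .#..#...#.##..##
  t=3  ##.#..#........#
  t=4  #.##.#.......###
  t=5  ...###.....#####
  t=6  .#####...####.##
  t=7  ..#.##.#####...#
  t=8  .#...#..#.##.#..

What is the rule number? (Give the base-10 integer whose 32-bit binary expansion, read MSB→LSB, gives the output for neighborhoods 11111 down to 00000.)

  ##### -> .   bit 31 = 0  t=1,i=5
  ####. -> #   bit 30 = 1  t=1,i=8
  ###.# -> .   bit 29 = 0  t=1,i=9
  ###.. -> #   bit 28 = 1  t=5,i=5
  ##.## -> .   bit 27 = 0  t=1,i=2
  ##.#. -> #   bit 26 = 1  t=0,i=4
  ##..# -> .   bit 25 = 0  t=2,i=12
  ##... -> .   bit 24 = 0  t=5,i=0
  #.### -> .   bit 23 = 0  t=1,i=3
  #.##. -> .   bit 22 = 0  t=2,i=10
  #.#.# -> #   bit 21 = 1  t=0,i=5
  #.#.. -> #   bit 20 = 1  t=0,i=9
  #..## -> .   bit 19 = 0  t=2,i=13
  #..#. -> #   bit 18 = 1  t=0,i=11
  #...# -> #   bit 17 = 1  t=2,i=6
  #.... -> .   bit 16 = 0  t=0,i=14
  .#### -> #   bit 15 = 1  t=1,i=4
  .###. -> #   bit 14 = 1  t=3,i=0
  .##.# -> #   bit 13 = 1  t=0,i=3
  .##.. -> .   bit 12 = 0  t=2,i=11
  .#.## -> .   bit 11 = 0  t=2,i=9
  .#.#. -> #   bit 10 = 1  t=0,i=6
  .#..# -> .   bit 9 = 0  t=0,i=10
  .#... -> .   bit 8 = 0  t=0,i=13
  ..### -> #   bit 7 = 1  t=3,i=15
  ..##. -> .   bit 6 = 0  t=0,i=2
  ..#.# -> .   bit 5 = 0  t=2,i=8
  ..#.. -> .   bit 4 = 0  t=0,i=12
  ...## -> #   bit 3 = 1  t=0,i=1
  ...#. -> .   bit 2 = 0  t=2,i=7
  ....# -> #   bit 1 = 1  t=0,i=0
  ..... -> .   bit 0 = 0  t=0,i=15
  bits 01010100001101101110010010001010 = 1412883594

1412883594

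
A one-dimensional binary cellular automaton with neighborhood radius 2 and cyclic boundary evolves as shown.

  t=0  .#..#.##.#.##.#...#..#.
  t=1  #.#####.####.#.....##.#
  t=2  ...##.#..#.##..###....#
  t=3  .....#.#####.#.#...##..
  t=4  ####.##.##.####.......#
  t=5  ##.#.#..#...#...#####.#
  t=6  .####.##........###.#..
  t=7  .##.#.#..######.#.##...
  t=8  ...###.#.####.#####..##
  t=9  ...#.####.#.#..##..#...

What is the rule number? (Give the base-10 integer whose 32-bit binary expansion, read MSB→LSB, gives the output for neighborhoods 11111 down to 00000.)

  #####|#  b31=1 t=1,i=4
  ####.|.  b30=0 t=1,i=5
  ###.#|#  b29=1 t=1,i=6
  ###..|.  b28=0 t=2,i=17
  ##.##|.  b27=0 t=1,i=1
  ##.#.|#  b26=1 t=0,i=8
  ##..#|#  b25=1 t=2,i=13
  ##...|.  b24=0 t=2,i=18
  #.###|.  b23=0 t=1,i=2
  #.##.|#  b22=1 t=0,i=6
  #.#.#|#  b21=1 t=0,i=9
  #.#..|.  b20=0 t=0,i=14
  #..##|.  b19=0 t=2,i=14
  #..#.|#  b18=1 t=0,i=0
  #...#|.  b17=0 t=0,i=16
  #....|#  b16=1 t=1,i=15
  .####|#  b15=1 t=1,i=3
  .###.|.  b14=0 t=2,i=16
  .##.#|.  b13=0 t=0,i=7
  .##..|.  b12=0 t=2,i=12
  .#.##|#  b11=1 t=0,i=5
  .#.#.|#  b10=1 t=3,i=14
  .#..#|#  b9=1 t=0,i=2
  .#...|.  b8=0 t=0,i=15
  ..###|#  b7=1 t=2,i=15
  ..##.|.  b6=0 t=1,i=19
  ..#.#|#  b5=1 t=0,i=4
  ..#..|.  b4=0 t=0,i=1
  ...##|.  b3=0 t=1,i=18
  ...#.|.  b2=0 t=0,i=17
  ....#|#  b1=1 t=1,i=17
  .....|#  b0=1 t=1,i=16
  bits 10100110011001011000111010100011 = 2791673507

2791673507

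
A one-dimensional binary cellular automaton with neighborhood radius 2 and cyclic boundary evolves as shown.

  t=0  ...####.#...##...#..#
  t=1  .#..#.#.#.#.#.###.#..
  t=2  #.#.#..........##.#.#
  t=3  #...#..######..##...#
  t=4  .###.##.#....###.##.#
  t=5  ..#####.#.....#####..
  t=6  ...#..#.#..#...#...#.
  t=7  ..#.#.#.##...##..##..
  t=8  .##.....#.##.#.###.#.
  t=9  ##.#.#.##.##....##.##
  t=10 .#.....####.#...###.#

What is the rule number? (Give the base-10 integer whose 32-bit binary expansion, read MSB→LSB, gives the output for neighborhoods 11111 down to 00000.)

727376485

  #####|.  b31=0 t=3,i=9
  ####.|.  b30=0 t=0,i=5
  ###.#|#  b29=1 t=0,i=6
  ###..|.  b28=0 t=3,i=12
  ##.##|#  b27=1 t=4,i=4
  ##.#.|.  b26=0 t=0,i=7
  ##..#|#  b25=1 t=3,i=13
  ##...|#  b24=1 t=0,i=14
  #.###|.  b23=0 t=1,i=14
  #.##.|#  b22=1 t=2,i=20
  #.#.#|.  b21=0 t=1,i=6
  #.#..|#  b20=1 t=0,i=8
  #..##|#  b19=1 t=3,i=6
  #..#.|.  b18=0 t=0,i=19
  #...#|#  b17=1 t=0,i=1
  #....|.  b16=0 t=2,i=6
  .####|#  b15=1 t=0,i=4
  .###.|#  b14=1 t=1,i=15
  .##.#|#  b13=1 t=2,i=0
  .##..|.  b12=0 t=0,i=13
  .#.##|.  b11=0 t=1,i=13
  .#.#.|.  b10=0 t=1,i=5
  .#..#|#  b9=1 t=0,i=18
  .#...|.  b8=0 t=0,i=0
  ..###|.  b7=0 t=0,i=3
  ..##.|#  b6=1 t=0,i=12
  ..#.#|#  b5=1 t=1,i=4
  ..#..|.  b4=0 t=0,i=17
  ...##|.  b3=0 t=0,i=2
  ...#.|#  b2=1 t=0,i=16
  ....#|.  b1=0 t=2,i=13
  .....|#  b0=1 t=2,i=7
  bits 00101011010110101110001001100101 = 727376485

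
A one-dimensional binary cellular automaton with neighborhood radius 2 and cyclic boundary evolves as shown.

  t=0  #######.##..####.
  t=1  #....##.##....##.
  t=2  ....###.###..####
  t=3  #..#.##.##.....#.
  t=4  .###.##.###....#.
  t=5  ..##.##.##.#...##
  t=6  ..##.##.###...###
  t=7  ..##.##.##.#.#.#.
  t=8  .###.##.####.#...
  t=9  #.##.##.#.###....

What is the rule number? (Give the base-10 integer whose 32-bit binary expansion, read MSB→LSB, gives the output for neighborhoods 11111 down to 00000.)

  #####|.  b31=0 t=0,i=2
  ####.|#  b30=1 t=0,i=5
  ###.#|#  b29=1 t=0,i=6
  ###..|.  b28=0 t=2,i=10
  ##.##|.  b27=0 t=0,i=7
  ##.#.|#  b26=1 t=1,i=16
  ##..#|.  b25=0 t=0,i=10
  ##...|#  b24=1 t=1,i=10
  #.###|#  b23=1 t=0,i=0
  #.##.|#  b22=1 t=0,i=8
  #.#.#|#  b21=1 t=7,i=11
  #.#..|.  b20=0 t=1,i=0
  #..##|.  b19=0 t=0,i=11
  #..#.|#  b18=1 t=3,i=2
  #...#|.  b17=0 t=5,i=13
  #....|.  b16=0 t=1,i=2
  .####|.  b15=0 t=0,i=1
  .###.|#  b14=1 t=2,i=5
  .##.#|#  b13=1 t=1,i=6
  .##..|#  b12=1 t=0,i=9
  .#.##|.  b11=0 t=3,i=4
  .#.#.|.  b10=0 t=3,i=16
  .#..#|#  b9=1 t=3,i=1
  .#...|.  b8=0 t=1,i=1
  ..###|.  b7=0 t=0,i=12
  ..##.|#  b6=1 t=1,i=5
  ..#.#|#  b5=1 t=3,i=3
  ..#..|#  b4=1 t=4,i=15
  ...##|#  b3=1 t=1,i=4
  ...#.|.  b2=0 t=3,i=14
  ....#|.  b1=0 t=1,i=3
  .....|.  b0=0 t=3,i=12
  bits 01100101111001000111001001111000 = 1709470328

1709470328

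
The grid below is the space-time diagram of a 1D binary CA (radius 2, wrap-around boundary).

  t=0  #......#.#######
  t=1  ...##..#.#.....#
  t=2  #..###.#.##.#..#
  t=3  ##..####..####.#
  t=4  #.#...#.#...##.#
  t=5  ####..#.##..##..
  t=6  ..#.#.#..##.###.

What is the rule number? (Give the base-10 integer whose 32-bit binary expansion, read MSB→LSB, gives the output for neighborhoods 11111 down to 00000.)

1722839921

  nb #####: next=.  (t=0,i=11, bit31=0)
  nb ####.: next=#  (t=0,i=15, bit30=1)
  nb ###.#: next=#  (t=2,i=5, bit29=1)
  nb ###..: next=.  (t=0,i=0, bit28=0)
  nb ##.##: next=.  (t=3,i=14, bit27=0)
  nb ##.#.: next=#  (t=2,i=6, bit26=1)
  nb ##..#: next=#  (t=1,i=5, bit25=1)
  nb ##...: next=.  (t=0,i=1, bit24=0)
  nb #.###: next=#  (t=0,i=9, bit23=1)
  nb #.##.: next=.  (t=2,i=9, bit22=0)
  nb #.#.#: next=#  (t=2,i=7, bit21=1)
  nb #.#..: next=#  (t=1,i=9, bit20=1)
  nb #..##: next=.  (t=2,i=2, bit19=0)
  nb #..#.: next=.  (t=1,i=6, bit18=0)
  nb #...#: next=.  (t=1,i=1, bit17=0)
  nb #....: next=.  (t=0,i=2, bit16=0)
  nb .####: next=.  (t=0,i=10, bit15=0)
  nb .###.: next=#  (t=2,i=4, bit14=1)
  nb .##.#: next=#  (t=2,i=10, bit13=1)
  nb .##..: next=#  (t=1,i=4, bit12=1)
  nb .#.##: next=.  (t=0,i=8, bit11=0)
  nb .#.#.: next=.  (t=1,i=8, bit10=0)
  nb .#..#: next=#  (t=2,i=13, bit9=1)
  nb .#...: next=#  (t=1,i=0, bit8=1)
  nb ..###: next=.  (t=2,i=3, bit7=0)
  nb ..##.: next=#  (t=1,i=3, bit6=1)
  nb ..#.#: next=#  (t=0,i=7, bit5=1)
  nb ..#..: next=#  (t=1,i=15, bit4=1)
  nb ...##: next=.  (t=1,i=2, bit3=0)
  nb ...#.: next=.  (t=0,i=6, bit2=0)
  nb ....#: next=.  (t=0,i=5, bit1=0)
  nb .....: next=#  (t=0,i=3, bit0=1)
  bits 01100110101100000111001101110001 = 1722839921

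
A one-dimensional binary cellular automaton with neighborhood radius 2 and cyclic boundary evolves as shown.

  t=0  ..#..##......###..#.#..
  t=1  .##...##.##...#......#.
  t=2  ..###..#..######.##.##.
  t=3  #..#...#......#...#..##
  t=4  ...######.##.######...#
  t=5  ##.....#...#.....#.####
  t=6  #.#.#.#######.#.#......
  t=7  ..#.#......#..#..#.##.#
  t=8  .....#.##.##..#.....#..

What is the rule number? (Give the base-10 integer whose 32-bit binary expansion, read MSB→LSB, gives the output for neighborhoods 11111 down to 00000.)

1092776213

  ##### -> .   bit 31 = 0  t=2,i=12
  ####. -> #   bit 30 = 1  t=2,i=14
  ###.# -> .   bit 29 = 0  t=2,i=15
  ###.. -> .   bit 28 = 0  t=0,i=15
  ##.## -> .   bit 27 = 0  t=1,i=8
  ##.#. -> .   bit 26 = 0  t=6,i=13
  ##..# -> .   bit 25 = 0  t=0,i=16
  ##... -> #   bit 24 = 1  t=0,i=7
  #.### -> .   bit 23 = 0  t=4,i=13
  #.##. -> .   bit 22 = 0  t=1,i=9
  #.#.# -> #   bit 21 = 1  t=6,i=2
  #.#.. -> .   bit 20 = 0  t=0,i=20
  #..## -> .   bit 19 = 0  t=0,i=4
  #..#. -> .   bit 18 = 0  t=0,i=17
  #...# -> #   bit 17 = 1  t=1,i=4
  #.... -> .   bit 16 = 0  t=0,i=8
  .#### -> .   bit 15 = 0  t=2,i=11
  .###. -> #   bit 14 = 1  t=0,i=14
  .##.# -> #   bit 13 = 1  t=1,i=7
  .##.. -> #   bit 12 = 1  t=0,i=6
  .#.## -> .   bit 11 = 0  t=5,i=18
  .#.#. -> .   bit 10 = 0  t=0,i=19
  .#..# -> .   bit 9 = 0  t=0,i=3
  .#... -> #   bit 8 = 1  t=0,i=21
  ..### -> .   bit 7 = 0  t=0,i=13
  ..##. -> .   bit 6 = 0  t=0,i=5
  ..#.# -> .   bit 5 = 0  t=0,i=18
  ..#.. -> #   bit 4 = 1  t=0,i=2
  ...## -> .   bit 3 = 0  t=0,i=12
  ...#. -> #   bit 2 = 1  t=0,i=1
  ....# -> .   bit 1 = 0  t=0,i=0
  ..... -> #   bit 0 = 1  t=0,i=9
  bits 01000001001000100111000100010101 = 1092776213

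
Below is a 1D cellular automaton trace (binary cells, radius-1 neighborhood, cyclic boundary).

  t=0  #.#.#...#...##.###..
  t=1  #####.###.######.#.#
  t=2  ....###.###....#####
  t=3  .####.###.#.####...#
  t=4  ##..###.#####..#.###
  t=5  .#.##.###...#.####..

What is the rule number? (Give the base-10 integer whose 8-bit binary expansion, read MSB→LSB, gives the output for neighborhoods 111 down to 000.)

111

  [7] ### => .  t=0,i=16
  [6] ##. => #  t=0,i=13
  [5] #.# => #  t=0,i=1
  [4] #.. => .  t=0,i=5
  [3] .## => #  t=0,i=12
  [2] .#. => #  t=0,i=0
  [1] ..# => #  t=0,i=7
  [0] ... => #  t=0,i=6
  bits 01101111 = 111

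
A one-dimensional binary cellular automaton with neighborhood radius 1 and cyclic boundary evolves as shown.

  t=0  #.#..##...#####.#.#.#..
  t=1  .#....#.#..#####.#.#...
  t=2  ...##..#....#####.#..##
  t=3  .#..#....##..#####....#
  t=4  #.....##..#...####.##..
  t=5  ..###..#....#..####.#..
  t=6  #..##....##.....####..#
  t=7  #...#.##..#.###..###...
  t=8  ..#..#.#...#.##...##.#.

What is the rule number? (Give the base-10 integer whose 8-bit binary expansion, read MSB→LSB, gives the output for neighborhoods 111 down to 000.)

225

  ###|#  b7=1 t=0,i=11
  ##.|#  b6=1 t=0,i=6
  #.#|#  b5=1 t=0,i=1
  #..|.  b4=0 t=0,i=3
  .##|.  b3=0 t=0,i=5
  .#.|.  b2=0 t=0,i=0
  ..#|.  b1=0 t=0,i=4
  ...|#  b0=1 t=0,i=8
  bits 11100001 = 225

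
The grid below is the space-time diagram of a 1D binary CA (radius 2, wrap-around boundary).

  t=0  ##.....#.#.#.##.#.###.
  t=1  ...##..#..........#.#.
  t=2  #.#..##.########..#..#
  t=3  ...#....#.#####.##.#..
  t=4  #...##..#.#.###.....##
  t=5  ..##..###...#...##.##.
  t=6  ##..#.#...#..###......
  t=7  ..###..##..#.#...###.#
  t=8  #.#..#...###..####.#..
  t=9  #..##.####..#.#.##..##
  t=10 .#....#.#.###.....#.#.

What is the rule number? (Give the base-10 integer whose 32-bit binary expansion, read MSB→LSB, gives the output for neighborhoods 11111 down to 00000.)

3800499113

  ##### -> #   bit 31 = 1  t=2,i=10
  ####. -> #   bit 30 = 1  t=2,i=14
  ###.# -> #   bit 29 = 1  t=0,i=20
  ###.. -> .   bit 28 = 0  t=2,i=15
  ##.## -> .   bit 27 = 0  t=0,i=21
  ##.#. -> .   bit 26 = 0  t=0,i=15
  ##..# -> #   bit 25 = 1  t=1,i=5
  ##... -> .   bit 24 = 0  t=0,i=2
  #.### -> #   bit 23 = 1  t=0,i=18
  #.##. -> .   bit 22 = 0  t=0,i=0
  #.#.# -> .   bit 21 = 0  t=0,i=9
  #.#.. -> .   bit 20 = 0  t=1,i=20
  #..## -> .   bit 19 = 0  t=2,i=4
  #..#. -> #   bit 18 = 1  t=1,i=6
  #...# -> #   bit 17 = 1  t=4,i=2
  #.... -> #   bit 16 = 1  t=0,i=3
  .#### -> .   bit 15 = 0  t=2,i=9
  .###. -> .   bit 14 = 0  t=0,i=19
  .##.# -> .   bit 13 = 0  t=0,i=14
  .##.. -> .   bit 12 = 0  t=0,i=1
  .#.## -> .   bit 11 = 0  t=0,i=12
  .#.#. -> .   bit 10 = 0  t=0,i=8
  .#..# -> #   bit 9 = 1  t=2,i=3
  .#... -> #   bit 8 = 1  t=1,i=8
  ..### -> #   bit 7 = 1  t=4,i=20
  ..##. -> .   bit 6 = 0  t=1,i=3
  ..#.# -> #   bit 5 = 1  t=0,i=7
  ..#.. -> .   bit 4 = 0  t=1,i=7
  ...## -> #   bit 3 = 1  t=1,i=2
  ...#. -> .   bit 2 = 0  t=0,i=6
  ....# -> .   bit 1 = 0  t=0,i=5
  ..... -> #   bit 0 = 1  t=0,i=4
  bits 11100010100001110000001110101001 = 3800499113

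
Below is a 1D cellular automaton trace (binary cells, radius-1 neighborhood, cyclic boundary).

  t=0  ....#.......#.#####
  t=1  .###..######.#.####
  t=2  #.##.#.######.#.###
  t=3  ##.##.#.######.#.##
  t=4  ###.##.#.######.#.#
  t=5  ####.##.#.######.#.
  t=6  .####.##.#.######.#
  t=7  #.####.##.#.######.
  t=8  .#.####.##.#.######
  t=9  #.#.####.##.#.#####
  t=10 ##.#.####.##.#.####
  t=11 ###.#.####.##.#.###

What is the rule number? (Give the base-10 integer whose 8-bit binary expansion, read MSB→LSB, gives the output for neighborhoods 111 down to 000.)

  nb ###: next=#  (t=0,i=15, bit7=1)
  nb ##.: next=#  (t=0,i=18, bit6=1)
  nb #.#: next=#  (t=0,i=13, bit5=1)
  nb #..: next=.  (t=0,i=0, bit4=0)
  nb .##: next=.  (t=0,i=14, bit3=0)
  nb .#.: next=.  (t=0,i=4, bit2=0)
  nb ..#: next=#  (t=0,i=3, bit1=1)
  nb ...: next=#  (t=0,i=1, bit0=1)
  bits 11100011 = 227

227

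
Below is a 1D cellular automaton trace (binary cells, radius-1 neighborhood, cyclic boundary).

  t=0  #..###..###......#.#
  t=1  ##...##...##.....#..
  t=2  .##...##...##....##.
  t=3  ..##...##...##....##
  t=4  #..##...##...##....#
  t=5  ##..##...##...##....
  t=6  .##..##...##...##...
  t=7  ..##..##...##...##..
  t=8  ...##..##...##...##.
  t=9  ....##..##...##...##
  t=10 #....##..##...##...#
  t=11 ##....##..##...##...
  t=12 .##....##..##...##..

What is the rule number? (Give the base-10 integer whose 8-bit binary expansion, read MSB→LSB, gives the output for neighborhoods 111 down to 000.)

84

  ### -> .   bit 7 = 0  t=0,i=4
  ##. -> #   bit 6 = 1  t=0,i=0
  #.# -> .   bit 5 = 0  t=0,i=18
  #.. -> #   bit 4 = 1  t=0,i=1
  .## -> .   bit 3 = 0  t=0,i=3
  .#. -> #   bit 2 = 1  t=0,i=17
  ..# -> .   bit 1 = 0  t=0,i=2
  ... -> .   bit 0 = 0  t=0,i=12
  bits 01010100 = 84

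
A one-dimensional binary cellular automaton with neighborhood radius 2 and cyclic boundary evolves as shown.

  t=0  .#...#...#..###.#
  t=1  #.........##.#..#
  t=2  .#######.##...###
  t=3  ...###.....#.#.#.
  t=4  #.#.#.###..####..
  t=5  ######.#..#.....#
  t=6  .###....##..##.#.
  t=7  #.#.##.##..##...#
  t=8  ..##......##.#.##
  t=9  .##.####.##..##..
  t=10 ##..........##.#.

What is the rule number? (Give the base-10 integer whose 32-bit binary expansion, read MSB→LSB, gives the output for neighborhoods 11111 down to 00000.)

2167230057

  [31] ##### => #  t=2,i=3
  [30] ####. => .  t=2,i=6
  [29] ###.# => .  t=0,i=14
  [28] ###.. => .  t=3,i=5
  [27] ##.## => .  t=2,i=0
  [26] ##.#. => .  t=0,i=15
  [25] ##..# => .  t=4,i=9
  [24] ##... => #  t=1,i=1
  [23] #.### => .  t=2,i=1
  [22] #.##. => .  t=2,i=9
  [21] #.#.# => #  t=0,i=16
  [20] #.#.. => .  t=0,i=1
  [19] #..## => #  t=0,i=11
  [18] #..#. => #  t=4,i=16
  [17] #...# => .  t=0,i=3
  [16] #.... => #  t=1,i=2
  [15] .#### => .  t=2,i=2
  [14] .###. => #  t=0,i=13
  [13] .##.# => .  t=1,i=11
  [12] .##.. => .  t=1,i=0
  [11] .#.## => #  t=4,i=5
  [10] .#.#. => #  t=0,i=0
  [9] .#..# => #  t=0,i=10
  [8] .#... => .  t=0,i=2
  [7] ..### => .  t=0,i=12
  [6] ..##. => #  t=1,i=10
  [5] ..#.# => #  t=3,i=11
  [4] ..#.. => .  t=0,i=5
  [3] ...## => #  t=1,i=9
  [2] ...#. => .  t=0,i=4
  [1] ....# => .  t=1,i=8
  [0] ..... => #  t=1,i=3
  bits 10000001001011010100111001101001 = 2167230057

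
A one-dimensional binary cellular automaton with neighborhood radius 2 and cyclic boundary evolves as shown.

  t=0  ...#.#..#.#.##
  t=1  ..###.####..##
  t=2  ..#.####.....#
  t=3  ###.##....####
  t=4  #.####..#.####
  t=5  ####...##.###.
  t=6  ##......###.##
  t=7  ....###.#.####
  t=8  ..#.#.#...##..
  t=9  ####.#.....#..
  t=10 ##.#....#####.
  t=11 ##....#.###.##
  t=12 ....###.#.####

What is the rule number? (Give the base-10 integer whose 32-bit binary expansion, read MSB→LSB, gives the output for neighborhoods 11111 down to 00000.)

  ##### -> #   bit 31 = 1  t=3,i=0
  ####. -> .   bit 30 = 0  t=1,i=8
  ###.# -> #   bit 29 = 1  t=1,i=4
  ###.. -> .   bit 28 = 0  t=1,i=9
  ##.## -> #   bit 27 = 1  t=1,i=5
  ##.#. -> .   bit 26 = 0  t=7,i=7
  ##..# -> .   bit 25 = 0  t=1,i=0
  ##... -> .   bit 24 = 0  t=0,i=0
  #.### -> #   bit 23 = 1  t=1,i=6
  #.##. -> #   bit 22 = 1  t=0,i=12
  #.#.# -> .   bit 21 = 0  t=0,i=10
  #.#.. -> .   bit 20 = 0  t=0,i=5
  #..## -> .   bit 19 = 0  t=1,i=1
  #..#. -> #   bit 18 = 1  t=0,i=7
  #...# -> .   bit 17 = 0  t=0,i=1
  #.... -> .   bit 16 = 0  t=2,i=9
  .#### -> #   bit 15 = 1  t=1,i=7
  .###. -> .   bit 14 = 0  t=1,i=3
  .##.# -> #   bit 13 = 1  t=5,i=8
  .##.. -> #   bit 12 = 1  t=0,i=13
  .#.## -> .   bit 11 = 0  t=0,i=11
  .#.#. -> #   bit 10 = 1  t=0,i=4
  .#..# -> #   bit 9 = 1  t=0,i=6
  .#... -> .   bit 8 = 0  t=8,i=7
  ..### -> #   bit 7 = 1  t=1,i=2
  ..##. -> .   bit 6 = 0  t=1,i=12
  ..#.# -> #   bit 5 = 1  t=0,i=3
  ..#.. -> #   bit 4 = 1  t=2,i=13
  ...## -> .   bit 3 = 0  t=3,i=9
  ...#. -> #   bit 2 = 1  t=0,i=2
  ....# -> #   bit 1 = 1  t=2,i=11
  ..... -> #   bit 0 = 1  t=2,i=10
  bits 10101000110001001011011010110111 = 2831464119

2831464119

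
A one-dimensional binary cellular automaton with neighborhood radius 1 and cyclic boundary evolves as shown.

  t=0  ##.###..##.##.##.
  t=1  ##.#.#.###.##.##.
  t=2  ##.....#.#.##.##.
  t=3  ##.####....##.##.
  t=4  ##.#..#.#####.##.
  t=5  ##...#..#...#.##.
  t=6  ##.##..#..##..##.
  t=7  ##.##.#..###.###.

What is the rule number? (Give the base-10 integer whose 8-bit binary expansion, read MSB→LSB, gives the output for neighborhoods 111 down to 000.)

75

  ###|.  b7=0 t=0,i=4
  ##.|#  b6=1 t=0,i=1
  #.#|.  b5=0 t=0,i=2
  #..|.  b4=0 t=0,i=6
  .##|#  b3=1 t=0,i=0
  .#.|.  b2=0 t=1,i=3
  ..#|#  b1=1 t=0,i=7
  ...|#  b0=1 t=2,i=3
  bits 01001011 = 75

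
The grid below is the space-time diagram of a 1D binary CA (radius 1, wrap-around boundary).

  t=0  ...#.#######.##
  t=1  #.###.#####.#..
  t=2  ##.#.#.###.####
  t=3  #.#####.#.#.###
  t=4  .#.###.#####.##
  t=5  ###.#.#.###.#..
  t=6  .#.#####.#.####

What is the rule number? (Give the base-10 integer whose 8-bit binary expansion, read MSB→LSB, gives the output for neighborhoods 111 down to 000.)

  nb ###: next=#  (t=0,i=6, bit7=1)
  nb ##.: next=.  (t=0,i=11, bit6=0)
  nb #.#: next=#  (t=0,i=4, bit5=1)
  nb #..: next=#  (t=0,i=0, bit4=1)
  nb .##: next=.  (t=0,i=5, bit3=0)
  nb .#.: next=#  (t=0,i=3, bit2=1)
  nb ..#: next=#  (t=0,i=2, bit1=1)
  nb ...: next=.  (t=0,i=1, bit0=0)
  bits 10110110 = 182

182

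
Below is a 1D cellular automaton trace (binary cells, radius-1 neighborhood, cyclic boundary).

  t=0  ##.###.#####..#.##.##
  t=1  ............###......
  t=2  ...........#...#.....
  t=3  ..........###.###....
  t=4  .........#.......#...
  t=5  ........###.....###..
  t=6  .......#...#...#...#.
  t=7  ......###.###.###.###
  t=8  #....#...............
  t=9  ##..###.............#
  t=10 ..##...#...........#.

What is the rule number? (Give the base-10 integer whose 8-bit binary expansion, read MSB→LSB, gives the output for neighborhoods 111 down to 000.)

22

  [7] ### => .  t=0,i=0
  [6] ##. => .  t=0,i=1
  [5] #.# => .  t=0,i=2
  [4] #.. => #  t=0,i=12
  [3] .## => .  t=0,i=3
  [2] .#. => #  t=0,i=14
  [1] ..# => #  t=0,i=13
  [0] ... => .  t=1,i=0
  bits 00010110 = 22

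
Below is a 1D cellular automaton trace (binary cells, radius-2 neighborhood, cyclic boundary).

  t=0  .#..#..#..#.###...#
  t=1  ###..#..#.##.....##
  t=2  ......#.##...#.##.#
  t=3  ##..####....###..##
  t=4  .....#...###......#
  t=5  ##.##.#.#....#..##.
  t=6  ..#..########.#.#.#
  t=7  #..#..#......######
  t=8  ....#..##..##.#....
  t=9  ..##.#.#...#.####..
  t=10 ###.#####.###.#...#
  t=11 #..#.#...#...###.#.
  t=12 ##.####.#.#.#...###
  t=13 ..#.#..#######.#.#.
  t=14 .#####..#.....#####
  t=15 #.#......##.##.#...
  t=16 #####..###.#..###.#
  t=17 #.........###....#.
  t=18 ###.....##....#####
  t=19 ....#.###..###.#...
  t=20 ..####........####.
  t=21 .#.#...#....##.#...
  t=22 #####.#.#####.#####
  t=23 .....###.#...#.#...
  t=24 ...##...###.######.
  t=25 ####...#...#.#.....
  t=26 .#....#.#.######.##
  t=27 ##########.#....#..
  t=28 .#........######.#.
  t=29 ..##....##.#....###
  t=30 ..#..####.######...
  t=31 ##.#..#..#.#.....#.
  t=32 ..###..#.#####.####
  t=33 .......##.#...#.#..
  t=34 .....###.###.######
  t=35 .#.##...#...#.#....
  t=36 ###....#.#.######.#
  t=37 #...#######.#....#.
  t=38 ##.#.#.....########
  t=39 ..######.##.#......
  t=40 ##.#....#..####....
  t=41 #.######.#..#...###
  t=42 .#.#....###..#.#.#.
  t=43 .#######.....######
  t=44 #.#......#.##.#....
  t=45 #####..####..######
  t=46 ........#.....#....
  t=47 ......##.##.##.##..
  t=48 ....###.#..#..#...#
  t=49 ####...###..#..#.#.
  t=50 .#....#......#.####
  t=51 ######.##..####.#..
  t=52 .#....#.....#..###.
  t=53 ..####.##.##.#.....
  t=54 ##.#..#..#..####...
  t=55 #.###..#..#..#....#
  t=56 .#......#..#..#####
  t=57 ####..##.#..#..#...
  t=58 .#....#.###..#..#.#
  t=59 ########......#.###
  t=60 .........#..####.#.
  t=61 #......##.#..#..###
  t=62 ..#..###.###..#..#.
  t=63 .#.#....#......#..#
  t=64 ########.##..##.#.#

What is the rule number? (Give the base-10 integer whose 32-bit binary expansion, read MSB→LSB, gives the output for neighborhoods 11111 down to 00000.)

204574574

  ##### -> .   bit 31 = 0  t=1,i=0
  ####. -> .   bit 30 = 0  t=1,i=1
  ###.# -> .   bit 29 = 0  t=6,i=12
  ###.. -> .   bit 28 = 0  t=0,i=14
  ##.## -> #   bit 27 = 1  t=5,i=2
  ##.#. -> #   bit 26 = 1  t=2,i=17
  ##..# -> .   bit 25 = 0  t=1,i=3
  ##... -> .   bit 24 = 0  t=0,i=15
  #.### -> .   bit 23 = 0  t=0,i=12
  #.##. -> .   bit 22 = 0  t=1,i=10
  #.#.# -> #   bit 21 = 1  t=5,i=6
  #.#.. -> #   bit 20 = 1  t=0,i=1
  #..## -> .   bit 19 = 0  t=3,i=3
  #..#. -> .   bit 18 = 0  t=0,i=3
  #...# -> .   bit 17 = 0  t=0,i=16
  #.... -> #   bit 16 = 1  t=1,i=13
  .#### -> #   bit 15 = 1  t=1,i=18
  .###. -> .   bit 14 = 0  t=0,i=13
  .##.# -> .   bit 13 = 0  t=2,i=16
  .##.. -> .   bit 12 = 0  t=1,i=11
  .#.## -> #   bit 11 = 1  t=0,i=11
  .#.#. -> #   bit 10 = 1  t=0,i=0
  .#..# -> #   bit 9 = 1  t=0,i=2
  .#... -> #   bit 8 = 1  t=2,i=0
  ..### -> .   bit 7 = 0  t=1,i=17
  ..##. -> #   bit 6 = 1  t=5,i=16
  ..#.# -> #   bit 5 = 1  t=0,i=10
  ..#.. -> .   bit 4 = 0  t=0,i=4
  ...## -> #   bit 3 = 1  t=1,i=16
  ...#. -> #   bit 2 = 1  t=0,i=17
  ....# -> #   bit 1 = 1  t=1,i=15
  ..... -> .   bit 0 = 0  t=1,i=14
  bits 00001100001100011000111101101110 = 204574574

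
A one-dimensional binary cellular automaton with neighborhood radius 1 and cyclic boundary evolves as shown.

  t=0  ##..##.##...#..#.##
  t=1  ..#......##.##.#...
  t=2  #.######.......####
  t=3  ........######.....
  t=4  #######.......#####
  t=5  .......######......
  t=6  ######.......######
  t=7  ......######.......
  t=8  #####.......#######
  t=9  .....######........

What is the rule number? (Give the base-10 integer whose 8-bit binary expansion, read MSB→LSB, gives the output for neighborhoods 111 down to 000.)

21

  nb ###: next=.  (t=0,i=0, bit7=0)
  nb ##.: next=.  (t=0,i=1, bit6=0)
  nb #.#: next=.  (t=0,i=6, bit5=0)
  nb #..: next=#  (t=0,i=2, bit4=1)
  nb .##: next=.  (t=0,i=4, bit3=0)
  nb .#.: next=#  (t=0,i=12, bit2=1)
  nb ..#: next=.  (t=0,i=3, bit1=0)
  nb ...: next=#  (t=0,i=10, bit0=1)
  bits 00010101 = 21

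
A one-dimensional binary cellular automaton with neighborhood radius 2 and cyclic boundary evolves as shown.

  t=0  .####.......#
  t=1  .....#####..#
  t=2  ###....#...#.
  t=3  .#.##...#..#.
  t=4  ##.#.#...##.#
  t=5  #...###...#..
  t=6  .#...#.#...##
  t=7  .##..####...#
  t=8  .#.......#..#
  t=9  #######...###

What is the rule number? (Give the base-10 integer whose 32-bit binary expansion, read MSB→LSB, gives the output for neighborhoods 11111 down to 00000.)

  nb #####: next=#  (t=1,i=7, bit31=1)
  nb ####.: next=.  (t=0,i=3, bit30=0)
  nb ###.#: next=.  (t=4,i=1, bit29=0)
  nb ###..: next=.  (t=0,i=4, bit28=0)
  nb ##.##: next=.  (t=4,i=11, bit27=0)
  nb ##.#.: next=.  (t=4,i=2, bit26=0)
  nb ##..#: next=.  (t=1,i=10, bit25=0)
  nb ##...: next=#  (t=0,i=5, bit24=1)
  nb #.###: next=.  (t=0,i=1, bit23=0)
  nb #.##.: next=#  (t=3,i=3, bit22=1)
  nb #.#.#: next=.  (t=4,i=3, bit21=0)
  nb #.#..: next=#  (t=4,i=5, bit20=1)
  nb #..##: next=.  (t=7,i=4, bit19=0)
  nb #..#.: next=#  (t=1,i=11, bit18=1)
  nb #...#: next=.  (t=2,i=9, bit17=0)
  nb #....: next=#  (t=0,i=6, bit16=1)
  nb .####: next=.  (t=0,i=2, bit15=0)
  nb .###.: next=#  (t=2,i=1, bit14=1)
  nb .##.#: next=#  (t=4,i=10, bit13=1)
  nb .##..: next=.  (t=3,i=4, bit12=0)
  nb .#.##: next=.  (t=0,i=0, bit11=0)
  nb .#.#.: next=#  (t=4,i=4, bit10=1)
  nb .#..#: next=#  (t=3,i=9, bit9=1)
  nb .#...: next=#  (t=1,i=0, bit8=1)
  nb ..###: next=.  (t=1,i=5, bit7=0)
  nb ..##.: next=.  (t=4,i=9, bit6=0)
  nb ..#.#: next=#  (t=0,i=12, bit5=1)
  nb ..#..: next=.  (t=1,i=12, bit4=0)
  nb ...##: next=.  (t=1,i=4, bit3=0)
  nb ...#.: next=.  (t=0,i=11, bit2=0)
  nb ....#: next=.  (t=0,i=10, bit1=0)
  nb .....: next=#  (t=0,i=7, bit0=1)
  bits 10000001010101010110011100100001 = 2169857825

2169857825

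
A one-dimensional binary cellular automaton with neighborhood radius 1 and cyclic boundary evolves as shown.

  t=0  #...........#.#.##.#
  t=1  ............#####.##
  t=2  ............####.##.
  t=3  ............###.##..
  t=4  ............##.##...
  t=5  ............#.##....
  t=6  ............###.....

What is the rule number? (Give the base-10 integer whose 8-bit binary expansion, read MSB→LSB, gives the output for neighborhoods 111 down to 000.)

  nb ###: next=#  (t=1,i=13, bit7=1)
  nb ##.: next=.  (t=0,i=0, bit6=0)
  nb #.#: next=#  (t=0,i=13, bit5=1)
  nb #..: next=.  (t=0,i=1, bit4=0)
  nb .##: next=#  (t=0,i=16, bit3=1)
  nb .#.: next=#  (t=0,i=12, bit2=1)
  nb ..#: next=.  (t=0,i=11, bit1=0)
  nb ...: next=.  (t=0,i=2, bit0=0)
  bits 10101100 = 172

172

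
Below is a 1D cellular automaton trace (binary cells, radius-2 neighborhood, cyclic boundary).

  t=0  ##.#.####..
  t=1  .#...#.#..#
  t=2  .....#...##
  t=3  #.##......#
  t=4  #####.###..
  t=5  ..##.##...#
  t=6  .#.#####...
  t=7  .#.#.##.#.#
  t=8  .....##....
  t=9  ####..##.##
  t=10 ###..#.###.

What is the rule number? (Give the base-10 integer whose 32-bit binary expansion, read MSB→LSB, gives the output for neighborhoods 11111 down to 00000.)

  [31] ##### => #  t=4,i=2
  [30] ####. => #  t=0,i=7
  [29] ###.# => .  t=4,i=4
  [28] ###.. => .  t=0,i=8
  [27] ##.## => #  t=3,i=1
  [26] ##.#. => .  t=0,i=2
  [25] ##..# => .  t=0,i=9
  [24] ##... => #  t=2,i=0
  [23] #.### => #  t=0,i=5
  [22] #.##. => #  t=3,i=2
  [21] #.#.# => .  t=0,i=3
  [20] #.#.. => .  t=1,i=1
  [19] #..## => #  t=0,i=10
  [18] #..#. => #  t=1,i=9
  [17] #...# => .  t=1,i=3
  [16] #.... => .  t=2,i=1
  [15] .#### => .  t=0,i=6
  [14] .###. => .  t=4,i=7
  [13] .##.# => #  t=0,i=1
  [12] .##.. => #  t=2,i=10
  [11] .#.## => .  t=0,i=4
  [10] .#.#. => .  t=1,i=0
  [9] .#..# => .  t=1,i=8
  [8] .#... => .  t=1,i=2
  [7] ..### => .  t=4,i=0
  [6] ..##. => .  t=0,i=0
  [5] ..#.# => #  t=1,i=5
  [4] ..#.. => .  t=2,i=5
  [3] ...## => .  t=2,i=8
  [2] ...#. => .  t=1,i=4
  [1] ....# => #  t=2,i=3
  [0] ..... => #  t=2,i=2
  bits 11001001110011000011000000100011 = 3385602083

3385602083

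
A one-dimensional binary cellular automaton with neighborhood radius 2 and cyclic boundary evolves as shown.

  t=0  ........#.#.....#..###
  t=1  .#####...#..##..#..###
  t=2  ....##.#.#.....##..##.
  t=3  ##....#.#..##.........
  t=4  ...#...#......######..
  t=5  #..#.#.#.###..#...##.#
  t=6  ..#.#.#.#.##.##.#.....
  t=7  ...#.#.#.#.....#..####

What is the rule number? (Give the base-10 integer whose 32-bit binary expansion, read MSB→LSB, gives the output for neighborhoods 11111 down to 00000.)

  #####|.  b31=0 t=1,i=3
  ####.|#  b30=1 t=1,i=4
  ###.#|.  b29=0 t=1,i=21
  ###..|#  b28=1 t=0,i=21
  ##.##|.  b27=0 t=1,i=0
  ##.#.|#  b26=1 t=2,i=6
  ##..#|.  b25=0 t=1,i=14
  ##...|.  b24=0 t=0,i=0
  #.###|.  b23=0 t=1,i=1
  #.##.|.  b22=0 t=5,i=21
  #.#.#|.  b21=0 t=2,i=7
  #.#..|.  b20=0 t=0,i=10
  #..##|.  b19=0 t=0,i=18
  #..#.|#  b18=1 t=1,i=15
  #...#|#  b17=1 t=1,i=7
  #....|#  b16=1 t=0,i=1
  .####|.  b15=0 t=1,i=2
  .###.|#  b14=1 t=0,i=20
  .##.#|.  b13=0 t=2,i=5
  .##..|.  b12=0 t=1,i=13
  .#.##|#  b11=1 t=5,i=8
  .#.#.|#  b10=1 t=0,i=9
  .#..#|.  b9=0 t=0,i=17
  .#...|.  b8=0 t=0,i=11
  ..###|#  b7=1 t=0,i=19
  ..##.|.  b6=0 t=1,i=12
  ..#.#|.  b5=0 t=0,i=8
  ..#..|#  b4=1 t=0,i=16
  ...##|.  b3=0 t=2,i=3
  ...#.|.  b2=0 t=0,i=7
  ....#|.  b1=0 t=0,i=6
  .....|#  b0=1 t=0,i=2
  bits 01010100000001110100110010010001 = 1409764497

1409764497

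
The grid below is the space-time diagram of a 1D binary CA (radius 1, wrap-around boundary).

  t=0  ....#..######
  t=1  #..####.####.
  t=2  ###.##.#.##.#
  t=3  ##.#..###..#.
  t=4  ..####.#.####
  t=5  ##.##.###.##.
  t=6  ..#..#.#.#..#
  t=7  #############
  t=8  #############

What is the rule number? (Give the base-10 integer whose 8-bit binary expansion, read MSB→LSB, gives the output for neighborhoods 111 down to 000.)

  ### -> #   bit 7 = 1  t=0,i=8
  ##. -> .   bit 6 = 0  t=0,i=12
  #.# -> #   bit 5 = 1  t=1,i=7
  #.. -> #   bit 4 = 1  t=0,i=0
  .## -> .   bit 3 = 0  t=0,i=7
  .#. -> #   bit 2 = 1  t=0,i=4
  ..# -> #   bit 1 = 1  t=0,i=3
  ... -> .   bit 0 = 0  t=0,i=1
  bits 10110110 = 182

182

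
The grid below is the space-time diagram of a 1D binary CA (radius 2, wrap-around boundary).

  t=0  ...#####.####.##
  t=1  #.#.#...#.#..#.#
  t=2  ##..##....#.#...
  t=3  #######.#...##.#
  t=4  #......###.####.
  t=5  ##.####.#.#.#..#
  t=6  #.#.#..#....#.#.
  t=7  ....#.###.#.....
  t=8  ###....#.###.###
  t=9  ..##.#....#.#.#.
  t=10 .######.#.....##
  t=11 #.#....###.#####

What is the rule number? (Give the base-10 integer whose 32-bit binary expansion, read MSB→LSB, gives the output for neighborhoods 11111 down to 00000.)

521990491

  ##### -> .   bit 31 = 0  t=0,i=5
  ####. -> .   bit 30 = 0  t=0,i=6
  ###.# -> .   bit 29 = 0  t=0,i=7
  ###.. -> #   bit 28 = 1  t=8,i=2
  ##.## -> #   bit 27 = 1  t=0,i=8
  ##.#. -> #   bit 26 = 1  t=1,i=1
  ##..# -> #   bit 25 = 1  t=2,i=2
  ##... -> #   bit 24 = 1  t=0,i=0
  #.### -> .   bit 23 = 0  t=0,i=9
  #.##. -> .   bit 22 = 0  t=0,i=14
  #.#.# -> .   bit 21 = 0  t=1,i=2
  #.#.. -> #   bit 20 = 1  t=1,i=4
  #..## -> #   bit 19 = 1  t=2,i=3
  #..#. -> #   bit 18 = 1  t=1,i=12
  #...# -> .   bit 17 = 0  t=0,i=1
  #.... -> .   bit 16 = 0  t=2,i=7
  .#### -> #   bit 15 = 1  t=0,i=4
  .###. -> #   bit 14 = 1  t=4,i=8
  .##.# -> #   bit 13 = 1  t=1,i=0
  .##.. -> #   bit 12 = 1  t=0,i=15
  .#.## -> .   bit 11 = 0  t=1,i=14
  .#.#. -> .   bit 10 = 0  t=1,i=3
  .#..# -> .   bit 9 = 0  t=1,i=11
  .#... -> #   bit 8 = 1  t=1,i=5
  ..### -> .   bit 7 = 0  t=0,i=3
  ..##. -> #   bit 6 = 1  t=2,i=0
  ..#.# -> .   bit 5 = 0  t=1,i=8
  ..#.. -> #   bit 4 = 1  t=6,i=7
  ...## -> #   bit 3 = 1  t=0,i=2
  ...#. -> .   bit 2 = 0  t=1,i=7
  ....# -> #   bit 1 = 1  t=2,i=8
  ..... -> #   bit 0 = 1  t=4,i=3
  bits 00011111000111001111000101011011 = 521990491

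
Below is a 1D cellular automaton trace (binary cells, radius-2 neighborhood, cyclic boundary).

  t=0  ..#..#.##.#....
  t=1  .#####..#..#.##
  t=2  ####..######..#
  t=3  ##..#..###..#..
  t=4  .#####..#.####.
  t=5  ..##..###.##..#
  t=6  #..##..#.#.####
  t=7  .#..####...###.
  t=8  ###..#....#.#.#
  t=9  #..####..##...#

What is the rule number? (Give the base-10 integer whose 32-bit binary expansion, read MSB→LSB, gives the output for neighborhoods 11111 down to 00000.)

2323968829

  #####|#  b31=1 t=1,i=3
  ####.|.  b30=0 t=1,i=4
  ###.#|.  b29=0 t=5,i=8
  ###..|.  b28=0 t=1,i=5
  ##.##|#  b27=1 t=1,i=0
  ##.#.|.  b26=0 t=0,i=9
  ##..#|#  b25=1 t=1,i=6
  ##...|.  b24=0 t=7,i=8
  #.###|#  b23=1 t=1,i=1
  #.##.|.  b22=0 t=0,i=7
  #.#.#|.  b21=0 t=6,i=9
  #.#..|.  b20=0 t=0,i=10
  #..##|.  b19=0 t=2,i=5
  #..#.|#  b18=1 t=0,i=4
  #...#|.  b17=0 t=7,i=9
  #....|.  b16=0 t=0,i=12
  .####|#  b15=1 t=1,i=2
  .###.|#  b14=1 t=3,i=8
  .##.#|#  b13=1 t=0,i=8
  .##..|#  b12=1 t=3,i=1
  .#.##|.  b11=0 t=0,i=6
  .#.#.|.  b10=0 t=6,i=8
  .#..#|#  b9=1 t=0,i=3
  .#...|#  b8=1 t=0,i=11
  ..###|.  b7=0 t=2,i=6
  ..##.|.  b6=0 t=3,i=0
  ..#.#|#  b5=1 t=0,i=5
  ..#..|#  b4=1 t=0,i=2
  ...##|#  b3=1 t=7,i=10
  ...#.|#  b2=1 t=0,i=1
  ....#|.  b1=0 t=0,i=0
  .....|#  b0=1 t=0,i=13
  bits 10001010100001001111001100111101 = 2323968829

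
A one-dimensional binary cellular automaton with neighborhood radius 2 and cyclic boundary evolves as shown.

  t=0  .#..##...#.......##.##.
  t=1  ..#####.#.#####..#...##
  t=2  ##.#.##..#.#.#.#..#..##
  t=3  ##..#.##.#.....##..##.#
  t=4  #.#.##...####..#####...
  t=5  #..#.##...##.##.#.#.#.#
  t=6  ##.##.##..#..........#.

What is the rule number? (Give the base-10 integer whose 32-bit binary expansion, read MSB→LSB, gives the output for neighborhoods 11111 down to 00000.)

  ##### -> .   bit 31 = 0  t=1,i=4
  ####. -> #   bit 30 = 1  t=1,i=5
  ###.# -> #   bit 29 = 1  t=1,i=6
  ###.. -> .   bit 28 = 0  t=1,i=14
  ##.## -> .   bit 27 = 0  t=0,i=19
  ##.#. -> .   bit 26 = 0  t=1,i=7
  ##..# -> #   bit 25 = 1  t=0,i=22
  ##... -> #   bit 24 = 1  t=0,i=6
  #.### -> .   bit 23 = 0  t=1,i=10
  #.##. -> .   bit 22 = 0  t=0,i=20
  #.#.# -> .   bit 21 = 0  t=1,i=8
  #.#.. -> #   bit 20 = 1  t=2,i=15
  #..## -> #   bit 19 = 1  t=0,i=3
  #..#. -> .   bit 18 = 0  t=0,i=0
  #...# -> .   bit 17 = 0  t=0,i=7
  #.... -> #   bit 16 = 1  t=0,i=11
  .#### -> #   bit 15 = 1  t=1,i=3
  .###. -> #   bit 14 = 1  t=3,i=0
  .##.# -> .   bit 13 = 0  t=0,i=18
  .##.. -> #   bit 12 = 1  t=0,i=5
  .#.## -> #   bit 11 = 1  t=1,i=9
  .#.#. -> .   bit 10 = 0  t=2,i=10
  .#..# -> #   bit 9 = 1  t=0,i=2
  .#... -> #   bit 8 = 1  t=0,i=10
  ..### -> .   bit 7 = 0  t=1,i=2
  ..##. -> #   bit 6 = 1  t=0,i=4
  ..#.# -> #   bit 5 = 1  t=2,i=9
  ..#.. -> .   bit 4 = 0  t=0,i=1
  ...## -> .   bit 3 = 0  t=0,i=16
  ...#. -> #   bit 2 = 1  t=0,i=8
  ....# -> .   bit 1 = 0  t=0,i=15
  ..... -> #   bit 0 = 1  t=0,i=12
  bits 01100011000110011101101101100101 = 1662638949

1662638949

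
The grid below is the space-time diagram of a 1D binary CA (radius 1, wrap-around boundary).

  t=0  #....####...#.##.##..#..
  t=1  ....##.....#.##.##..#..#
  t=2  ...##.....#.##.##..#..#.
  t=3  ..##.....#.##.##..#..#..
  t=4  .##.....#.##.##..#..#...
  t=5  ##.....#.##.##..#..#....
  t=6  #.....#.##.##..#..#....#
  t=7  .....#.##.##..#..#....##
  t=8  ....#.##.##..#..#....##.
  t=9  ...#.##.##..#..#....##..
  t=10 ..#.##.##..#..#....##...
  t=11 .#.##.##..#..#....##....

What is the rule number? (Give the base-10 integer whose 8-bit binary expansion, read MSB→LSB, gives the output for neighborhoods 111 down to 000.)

  ###|.  b7=0 t=0,i=6
  ##.|.  b6=0 t=0,i=8
  #.#|#  b5=1 t=0,i=13
  #..|.  b4=0 t=0,i=1
  .##|#  b3=1 t=0,i=5
  .#.|.  b2=0 t=0,i=0
  ..#|#  b1=1 t=0,i=4
  ...|.  b0=0 t=0,i=2
  bits 00101010 = 42

42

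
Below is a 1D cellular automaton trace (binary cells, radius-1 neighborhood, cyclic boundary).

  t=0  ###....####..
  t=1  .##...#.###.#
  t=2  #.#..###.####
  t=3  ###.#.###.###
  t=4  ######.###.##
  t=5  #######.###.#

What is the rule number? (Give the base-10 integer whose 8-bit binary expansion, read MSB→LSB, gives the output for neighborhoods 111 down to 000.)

230

  ### -> #   bit 7 = 1  t=0,i=1
  ##. -> #   bit 6 = 1  t=0,i=2
  #.# -> #   bit 5 = 1  t=1,i=0
  #.. -> .   bit 4 = 0  t=0,i=3
  .## -> .   bit 3 = 0  t=0,i=0
  .#. -> #   bit 2 = 1  t=1,i=6
  ..# -> #   bit 1 = 1  t=0,i=6
  ... -> .   bit 0 = 0  t=0,i=4
  bits 11100110 = 230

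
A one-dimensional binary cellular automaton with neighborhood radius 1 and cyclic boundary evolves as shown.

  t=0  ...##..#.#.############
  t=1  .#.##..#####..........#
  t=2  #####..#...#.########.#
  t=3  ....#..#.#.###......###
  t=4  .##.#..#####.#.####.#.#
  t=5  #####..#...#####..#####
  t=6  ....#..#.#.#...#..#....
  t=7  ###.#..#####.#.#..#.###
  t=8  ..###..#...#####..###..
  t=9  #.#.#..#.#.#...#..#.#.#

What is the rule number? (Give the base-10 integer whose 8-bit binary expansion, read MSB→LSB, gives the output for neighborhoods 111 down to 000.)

109

  [7] ### => .  t=0,i=12
  [6] ##. => #  t=0,i=4
  [5] #.# => #  t=0,i=8
  [4] #.. => .  t=0,i=0
  [3] .## => #  t=0,i=3
  [2] .#. => #  t=0,i=7
  [1] ..# => .  t=0,i=2
  [0] ... => #  t=0,i=1
  bits 01101101 = 109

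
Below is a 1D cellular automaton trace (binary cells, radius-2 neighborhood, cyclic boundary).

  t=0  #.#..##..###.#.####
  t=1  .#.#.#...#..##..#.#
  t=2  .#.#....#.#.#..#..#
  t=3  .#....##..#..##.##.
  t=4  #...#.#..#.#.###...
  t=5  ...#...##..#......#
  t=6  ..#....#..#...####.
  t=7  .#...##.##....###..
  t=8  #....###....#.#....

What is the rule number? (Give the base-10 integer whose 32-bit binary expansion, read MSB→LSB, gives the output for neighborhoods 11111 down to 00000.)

  #####|.  b31=0 t=0,i=17
  ####.|#  b30=1 t=0,i=18
  ###.#|.  b29=0 t=0,i=0
  ###..|.  b28=0 t=4,i=15
  ##.##|#  b27=1 t=3,i=15
  ##.#.|#  b26=1 t=0,i=1
  ##..#|.  b25=0 t=0,i=7
  ##...|.  b24=0 t=4,i=16
  #.###|.  b23=0 t=0,i=15
  #.##.|.  b22=0 t=3,i=16
  #.#.#|#  b21=1 t=0,i=13
  #.#..|.  b20=0 t=0,i=2
  #..##|.  b19=0 t=0,i=4
  #..#.|#  b18=1 t=1,i=15
  #...#|.  b17=0 t=1,i=7
  #....|.  b16=0 t=2,i=5
  .####|#  b15=1 t=0,i=16
  .###.|.  b14=0 t=0,i=10
  .##.#|#  b13=1 t=3,i=14
  .##..|.  b12=0 t=0,i=6
  .#.##|.  b11=0 t=0,i=14
  .#.#.|.  b10=0 t=1,i=0
  .#..#|#  b9=1 t=0,i=3
  .#...|.  b8=0 t=1,i=6
  ..###|#  b7=1 t=0,i=9
  ..##.|#  b6=1 t=0,i=5
  ..#.#|.  b5=0 t=1,i=16
  ..#..|.  b4=0 t=1,i=9
  ...##|.  b3=0 t=3,i=5
  ...#.|#  b2=1 t=1,i=8
  ....#|#  b1=1 t=2,i=6
  .....|#  b0=1 t=5,i=14
  bits 01001100001001001010001011000111 = 1277469383

1277469383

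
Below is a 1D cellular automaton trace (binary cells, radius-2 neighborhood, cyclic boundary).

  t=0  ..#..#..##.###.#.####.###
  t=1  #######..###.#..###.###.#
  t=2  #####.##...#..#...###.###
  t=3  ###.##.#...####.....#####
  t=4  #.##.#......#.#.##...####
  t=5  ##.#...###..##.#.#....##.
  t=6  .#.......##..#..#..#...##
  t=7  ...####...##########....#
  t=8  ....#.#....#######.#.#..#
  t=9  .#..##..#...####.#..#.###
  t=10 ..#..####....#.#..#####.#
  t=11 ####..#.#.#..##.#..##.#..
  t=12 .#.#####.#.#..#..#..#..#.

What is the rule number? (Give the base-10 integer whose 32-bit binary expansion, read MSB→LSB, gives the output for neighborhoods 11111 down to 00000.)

3129327153

  [31] ##### => #  t=1,i=1
  [30] ####. => .  t=0,i=19
  [29] ###.# => #  t=0,i=13
  [28] ###.. => #  t=0,i=24
  [27] ##.## => #  t=0,i=10
  [26] ##.#. => .  t=0,i=14
  [25] ##..# => #  t=0,i=0
  [24] ##... => .  t=2,i=8
  [23] #.### => #  t=0,i=11
  [22] #.##. => .  t=2,i=6
  [21] #.#.# => .  t=0,i=15
  [20] #.#.. => .  t=1,i=13
  [19] #..## => .  t=0,i=7
  [18] #..#. => #  t=0,i=1
  [17] #...# => .  t=2,i=9
  [16] #.... => #  t=3,i=16
  [15] .#### => #  t=0,i=18
  [14] .###. => .  t=0,i=12
  [13] .##.# => #  t=0,i=9
  [12] .##.. => #  t=2,i=7
  [11] .#.## => #  t=0,i=16
  [10] .#.#. => #  t=4,i=13
  [9] .#..# => #  t=0,i=3
  [8] .#... => .  t=2,i=15
  [7] ..### => .  t=1,i=9
  [6] ..##. => .  t=0,i=8
  [5] ..#.# => #  t=4,i=12
  [4] ..#.. => #  t=0,i=2
  [3] ...## => .  t=2,i=17
  [2] ...#. => .  t=2,i=10
  [1] ....# => .  t=3,i=18
  [0] ..... => #  t=3,i=17
  bits 10111010100001011011111000110001 = 3129327153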